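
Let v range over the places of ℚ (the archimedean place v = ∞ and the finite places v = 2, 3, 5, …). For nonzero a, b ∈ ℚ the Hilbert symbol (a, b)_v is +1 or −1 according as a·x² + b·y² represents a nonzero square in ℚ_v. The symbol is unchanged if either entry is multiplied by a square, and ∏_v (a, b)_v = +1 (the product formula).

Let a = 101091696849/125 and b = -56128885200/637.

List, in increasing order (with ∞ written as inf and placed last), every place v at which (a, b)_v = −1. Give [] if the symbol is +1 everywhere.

Mod squares: a ≡ 2746445, b ≡ -22520849. Check v ∈ {∞, 2, 3, 5, 7, 11, 13, 29, 31, 41, 47}.
v=47: a=47^1·(≡36), b=47^1·(≡38) mod 47; (36|47)=+1, (38|47)=-1; (−1)^{1·1·23}·(+1)^1·(-1)^1 = +1.
v=3: a=3^2·(≡2), b=3^4·(≡1) mod 3; (2|3)=-1, (1|3)=+1; (−1)^{2·4·1}·(-1)^4·(+1)^2 = +1.
v=2: v_2(a)=0, v_2(b)=4; units ≡ 5, 7 (mod 8); ε·ε+αω+βω = 0·1+0·0+4·1 ≡ 0  ⇒  (a,b)_2 = +1.
v=31: a=31^1·(≡16), b=31^1·(≡23) mod 31; (16|31)=+1, (23|31)=-1; (−1)^{1·1·15}·(+1)^1·(-1)^1 = +1.
v=7: a=7^0·(≡4), b=7^-2·(≡3) mod 7; (4|7)=+1, (3|7)=-1; (−1)^{0·-2·3}·(+1)^-2·(-1)^0 = +1.
v=11: a=11^2·(≡3), b=11^0·(≡3) mod 11; (3|11)=+1, (3|11)=+1; (−1)^{2·0·5}·(+1)^0·(+1)^2 = +1.
v=41: a=41^0·(≡34), b=41^1·(≡38) mod 41; (34|41)=-1, (38|41)=-1; (−1)^{0·1·20}·(-1)^1·(-1)^0 = -1.
v=13: a=13^3·(≡7), b=13^-1·(≡8) mod 13; (7|13)=-1, (8|13)=-1; (−1)^{3·-1·6}·(-1)^-1·(-1)^3 = +1.
v=29: a=29^1·(≡16), b=29^1·(≡8) mod 29; (16|29)=+1, (8|29)=-1; (−1)^{1·1·14}·(+1)^1·(-1)^1 = -1.
v=∞: 2746445 > 0 and -22520849 < 0  ⇒  (a,b)_∞ = +1.
v=5: a=5^-3·(≡4), b=5^2·(≡1) mod 5; (4|5)=+1, (1|5)=+1; (−1)^{-3·2·2}·(+1)^2·(+1)^-3 = +1.
Ram(2746445, -22520849) = {29, 41}; no ℚ_29-point on the conic.

[29, 41]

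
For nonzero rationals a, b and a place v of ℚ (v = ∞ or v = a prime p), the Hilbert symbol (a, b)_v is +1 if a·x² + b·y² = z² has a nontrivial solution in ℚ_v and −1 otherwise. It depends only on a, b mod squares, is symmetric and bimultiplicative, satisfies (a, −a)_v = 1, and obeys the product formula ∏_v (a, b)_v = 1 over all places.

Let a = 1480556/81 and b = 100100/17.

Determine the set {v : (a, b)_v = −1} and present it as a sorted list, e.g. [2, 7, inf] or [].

(a, b) ≡ (3059, 17017) mod (ℚ^×)²; places V = {2, 3, 5, 7, 11, 13, 17, 19, 23, ∞}.
(a,b)_11: α=2, u≡1; β=1, v≡6 (mod 11); (1|11)=+1, (6|11)=-1; sign (−1)^0·+1^1·-1^2 = +1.
(a,b)_19: α=1, u≡1; β=0, v≡15 (mod 19); (1|19)=+1, (15|19)=-1; sign (−1)^0·+1^0·-1^1 = -1.
(a,b)_3: α=-4, u≡2; β=0, v≡1 (mod 3); (2|3)=-1, (1|3)=+1; sign (−1)^0·-1^0·+1^-4 = +1.
(a,b)_7: α=1, u≡6; β=1, v≡2 (mod 7); (6|7)=-1, (2|7)=+1; sign (−1)^1·-1^1·+1^1 = +1.
(a,b)_13: α=0, u≡4; β=1, v≡1 (mod 13); (4|13)=+1, (1|13)=+1; sign (−1)^0·+1^1·+1^0 = +1.
(a,b)_17: α=0, u≡2; β=-1, v≡4 (mod 17); (2|17)=+1, (4|17)=+1; sign (−1)^0·+1^-1·+1^0 = +1.
(a,b)_∞: sgn(3059)=+, sgn(17017)=+, so +1.
(a,b)_23: α=1, u≡13; β=0, v≡7 (mod 23); (13|23)=+1, (7|23)=-1; sign (−1)^0·+1^0·-1^1 = -1.
(a,b)_5: α=0, u≡1; β=2, v≡2 (mod 5); (1|5)=+1, (2|5)=-1; sign (−1)^0·+1^2·-1^0 = +1.
(a,b)_2: α=2, β=2; u≡3, v≡1 (mod 8); ε(u)ε(v)=1·0, αω(v)=2·0, βω(u)=2·1; sum ≡ 0  ⇒  +1.
|Ram(3059, 17017)| = 2, even; anisotropic at {19, 23}.

[19, 23]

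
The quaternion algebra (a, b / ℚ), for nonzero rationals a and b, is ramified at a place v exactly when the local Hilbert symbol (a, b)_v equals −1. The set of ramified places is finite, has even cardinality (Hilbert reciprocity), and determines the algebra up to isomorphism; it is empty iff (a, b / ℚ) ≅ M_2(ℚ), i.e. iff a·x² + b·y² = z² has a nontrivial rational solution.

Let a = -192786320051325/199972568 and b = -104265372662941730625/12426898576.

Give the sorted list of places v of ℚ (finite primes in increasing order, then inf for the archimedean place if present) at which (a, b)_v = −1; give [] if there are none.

[3, 17, 19, inf]

Mod squares: a ≡ -44574, b ≡ -33649. Check v ∈ {∞, 2, 3, 5, 7, 11, 13, 17, 19, 23, 29, 31, 37}.
v=∞: -44574 < 0 and -33649 < 0  ⇒  (a,b)_∞ = -1.
v=19: a=19^-1·(≡8), b=19^1·(≡3) mod 19; (8|19)=-1, (3|19)=-1; (−1)^{-1·1·9}·(-1)^1·(-1)^-1 = -1.
v=17: a=17^1·(≡8), b=17^2·(≡14) mod 17; (8|17)=+1, (14|17)=-1; (−1)^{1·2·8}·(+1)^2·(-1)^1 = -1.
v=29: a=29^0·(≡9), b=29^-2·(≡28) mod 29; (9|29)=+1, (28|29)=+1; (−1)^{0·-2·14}·(+1)^-2·(+1)^0 = +1.
v=31: a=31^-2·(≡16), b=31^-4·(≡26) mod 31; (16|31)=+1, (26|31)=-1; (−1)^{-2·-4·15}·(+1)^-4·(-1)^-2 = +1.
v=11: a=11^2·(≡3), b=11^3·(≡10) mod 11; (3|11)=+1, (10|11)=-1; (−1)^{2·3·5}·(+1)^3·(-1)^2 = +1.
v=2: v_2(a)=-3, v_2(b)=-4; units ≡ 1, 7 (mod 8); ε·ε+αω+βω = 0·1+-3·0+-4·0 ≡ 0  ⇒  (a,b)_2 = +1.
v=3: a=3^9·(≡1), b=3^10·(≡2) mod 3; (1|3)=+1, (2|3)=-1; (−1)^{9·10·1}·(+1)^10·(-1)^9 = -1.
v=5: a=5^2·(≡4), b=5^4·(≡1) mod 5; (4|5)=+1, (1|5)=+1; (−1)^{2·4·2}·(+1)^4·(+1)^2 = +1.
v=23: a=23^1·(≡7), b=23^1·(≡3) mod 23; (7|23)=-1, (3|23)=+1; (−1)^{1·1·11}·(-1)^1·(+1)^1 = +1.
v=7: a=7^2·(≡4), b=7^5·(≡1) mod 7; (4|7)=+1, (1|7)=+1; (−1)^{2·5·3}·(+1)^5·(+1)^2 = +1.
v=37: a=37^-2·(≡30), b=37^0·(≡3) mod 37; (30|37)=+1, (3|37)=+1; (−1)^{-2·0·18}·(+1)^0·(+1)^-2 = +1.
v=13: a=13^2·(≡9), b=13^0·(≡5) mod 13; (9|13)=+1, (5|13)=-1; (−1)^{2·0·6}·(+1)^0·(-1)^2 = +1.
|Ram(-44574, -33649)| = 4, even; anisotropic at {3, 17, 19, ∞}.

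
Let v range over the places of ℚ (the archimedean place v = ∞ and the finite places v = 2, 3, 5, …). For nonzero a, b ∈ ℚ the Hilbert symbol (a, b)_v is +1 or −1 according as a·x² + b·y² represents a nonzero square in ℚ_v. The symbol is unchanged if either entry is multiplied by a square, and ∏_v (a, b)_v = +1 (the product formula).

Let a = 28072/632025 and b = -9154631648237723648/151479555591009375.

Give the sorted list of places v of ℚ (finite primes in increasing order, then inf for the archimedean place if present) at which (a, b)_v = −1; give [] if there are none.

[2, 5, 13, 17]

(a, b) ≡ (58, -192270) mod (ℚ^×)²; places V = {2, 3, 5, 7, 11, 13, 17, 29, 53, ∞}.
(a,b)_7: α=0, u≡1; β=2, v≡3 (mod 7); (1|7)=+1, (3|7)=-1; sign (−1)^0·+1^2·-1^0 = +1.
(a,b)_13: α=0, u≡11; β=1, v≡4 (mod 13); (11|13)=-1, (4|13)=+1; sign (−1)^0·-1^1·+1^0 = -1.
(a,b)_∞: sgn(58)=+, sgn(-192270)=−, so +1.
(a,b)_3: α=-2, u≡1; β=-7, v≡2 (mod 3); (1|3)=+1, (2|3)=-1; sign (−1)^0·+1^-7·-1^-2 = +1.
(a,b)_17: α=0, u≡12; β=3, v≡11 (mod 17); (12|17)=-1, (11|17)=-1; sign (−1)^0·-1^3·-1^0 = -1.
(a,b)_53: α=-2, u≡19; β=-6, v≡31 (mod 53); (19|53)=-1, (31|53)=-1; sign (−1)^0·-1^-6·-1^-2 = +1.
(a,b)_5: α=-2, u≡2; β=-5, v≡4 (mod 5); (2|5)=-1, (4|5)=+1; sign (−1)^0·-1^-5·+1^-2 = -1.
(a,b)_2: α=3, β=13; u≡5, v≡1 (mod 8); ε(u)ε(v)=0·0, αω(v)=3·0, βω(u)=13·1; sum ≡ 1  ⇒  -1.
(a,b)_29: α=1, u≡18; β=3, v≡18 (mod 29); (18|29)=-1, (18|29)=-1; sign (−1)^0·-1^3·-1^1 = +1.
(a,b)_11: α=2, u≡5; β=4, v≡6 (mod 11); (5|11)=+1, (6|11)=-1; sign (−1)^0·+1^4·-1^2 = +1.
|Ram(58, -192270)| = 4, even; anisotropic at {2, 5, 13, 17}.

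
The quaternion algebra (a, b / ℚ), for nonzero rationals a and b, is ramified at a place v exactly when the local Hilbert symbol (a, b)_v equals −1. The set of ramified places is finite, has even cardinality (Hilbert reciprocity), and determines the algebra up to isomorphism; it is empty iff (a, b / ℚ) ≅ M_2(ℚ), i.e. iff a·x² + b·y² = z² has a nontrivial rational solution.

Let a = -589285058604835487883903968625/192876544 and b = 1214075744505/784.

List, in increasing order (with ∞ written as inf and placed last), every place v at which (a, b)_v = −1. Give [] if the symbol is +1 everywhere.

(a, b) ≡ (-37145, 2211105) mod (ℚ^×)²; places V = {2, 3, 5, 7, 11, 13, 17, 19, 23, 29, 31, ∞}.
(a,b)_19: α=3, u≡2; β=2, v≡15 (mod 19); (2|19)=-1, (15|19)=-1; sign (−1)^0·-1^2·-1^3 = -1.
(a,b)_13: α=6, u≡4; β=3, v≡5 (mod 13); (4|13)=+1, (5|13)=-1; sign (−1)^0·+1^3·-1^6 = +1.
(a,b)_3: α=4, u≡1; β=3, v≡1 (mod 3); (1|3)=+1, (1|3)=+1; sign (−1)^0·+1^3·+1^4 = +1.
(a,b)_5: α=3, u≡4; β=1, v≡4 (mod 5); (4|5)=+1, (4|5)=+1; sign (−1)^0·+1^1·+1^3 = +1.
(a,b)_∞: sgn(-37145)=−, sgn(2211105)=+, so +1.
(a,b)_11: α=2, u≡10; β=0, v≡10 (mod 11); (10|11)=-1, (10|11)=-1; sign (−1)^0·-1^0·-1^2 = +1.
(a,b)_29: α=2, u≡23; β=1, v≡9 (mod 29); (23|29)=+1, (9|29)=+1; sign (−1)^0·+1^1·+1^2 = +1.
(a,b)_23: α=3, u≡2; β=1, v≡18 (mod 23); (2|23)=+1, (18|23)=+1; sign (−1)^1·+1^1·+1^3 = -1.
(a,b)_31: α=-2, u≡11; β=0, v≡30 (mod 31); (11|31)=-1, (30|31)=-1; sign (−1)^0·-1^0·-1^-2 = +1.
(a,b)_7: α=-2, u≡1; β=-2, v≡4 (mod 7); (1|7)=+1, (4|7)=+1; sign (−1)^0·+1^-2·+1^-2 = +1.
(a,b)_17: α=5, u≡9; β=1, v≡2 (mod 17); (9|17)=+1, (2|17)=+1; sign (−1)^0·+1^1·+1^5 = +1.
(a,b)_2: α=-12, β=-4; u≡7, v≡1 (mod 8); ε(u)ε(v)=1·0, αω(v)=-12·0, βω(u)=-4·0; sum ≡ 0  ⇒  +1.
Ram(-37145, 2211105) = {19, 23}; no ℚ_19-point on the conic.

[19, 23]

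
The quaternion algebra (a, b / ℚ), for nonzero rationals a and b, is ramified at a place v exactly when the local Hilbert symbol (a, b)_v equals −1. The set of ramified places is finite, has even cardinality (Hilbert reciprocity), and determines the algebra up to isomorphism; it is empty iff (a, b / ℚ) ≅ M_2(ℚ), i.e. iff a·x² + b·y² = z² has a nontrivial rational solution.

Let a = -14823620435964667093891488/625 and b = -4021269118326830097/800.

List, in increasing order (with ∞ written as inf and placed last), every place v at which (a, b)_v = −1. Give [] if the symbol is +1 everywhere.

[3, 19, 23, 43, 47, inf]

Mod squares: a ≡ -4559658, b ≡ -73186. Check v ∈ {∞, 2, 3, 5, 7, 13, 19, 23, 37, 43, 47}.
v=23: a=23^1·(≡7), b=23^1·(≡11) mod 23; (7|23)=-1, (11|23)=-1; (−1)^{1·1·11}·(-1)^1·(-1)^1 = -1.
v=13: a=13^2·(≡10), b=13^2·(≡3) mod 13; (10|13)=+1, (3|13)=+1; (−1)^{2·2·6}·(+1)^2·(+1)^2 = +1.
v=2: v_2(a)=5, v_2(b)=-5; units ≡ 3, 7 (mod 8); ε·ε+αω+βω = 1·1+5·0+-5·1 ≡ 0  ⇒  (a,b)_2 = +1.
v=5: a=5^-4·(≡2), b=5^-2·(≡4) mod 5; (2|5)=-1, (4|5)=+1; (−1)^{-4·-2·2}·(-1)^-2·(+1)^-4 = +1.
v=47: a=47^3·(≡26), b=47^2·(≡31) mod 47; (26|47)=-1, (31|47)=-1; (−1)^{3·2·23}·(-1)^2·(-1)^3 = -1.
v=∞: -4559658 < 0 and -73186 < 0  ⇒  (a,b)_∞ = -1.
v=3: a=3^3·(≡1), b=3^2·(≡2) mod 3; (1|3)=+1, (2|3)=-1; (−1)^{3·2·1}·(+1)^2·(-1)^3 = -1.
v=7: a=7^2·(≡1), b=7^2·(≡6) mod 7; (1|7)=+1, (6|7)=-1; (−1)^{2·2·3}·(+1)^2·(-1)^2 = +1.
v=19: a=19^3·(≡4), b=19^2·(≡13) mod 19; (4|19)=+1, (13|19)=-1; (−1)^{3·2·9}·(+1)^2·(-1)^3 = -1.
v=43: a=43^4·(≡22), b=43^3·(≡22) mod 43; (22|43)=-1, (22|43)=-1; (−1)^{4·3·21}·(-1)^3·(-1)^4 = -1.
v=37: a=37^1·(≡19), b=37^1·(≡22) mod 37; (19|37)=-1, (22|37)=-1; (−1)^{1·1·18}·(-1)^1·(-1)^1 = +1.
(-4559658, -73186 / ℚ) ramifies at {3, 19, 23, 43, 47, ∞}: a division algebra.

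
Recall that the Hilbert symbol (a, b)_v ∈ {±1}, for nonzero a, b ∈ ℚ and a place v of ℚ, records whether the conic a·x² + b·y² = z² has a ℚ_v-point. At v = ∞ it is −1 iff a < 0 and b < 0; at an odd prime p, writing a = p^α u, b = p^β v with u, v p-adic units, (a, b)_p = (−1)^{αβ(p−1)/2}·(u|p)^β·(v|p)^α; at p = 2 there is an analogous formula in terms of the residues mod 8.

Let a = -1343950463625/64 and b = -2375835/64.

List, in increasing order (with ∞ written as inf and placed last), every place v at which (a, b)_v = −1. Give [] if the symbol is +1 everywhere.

[3, 5, 17, inf]

Mod squares: a ≡ -105, b ≡ -19635. Check v ∈ {∞, 2, 3, 5, 7, 11, 17}.
v=3: a=3^1·(≡1), b=3^1·(≡1) mod 3; (1|3)=+1, (1|3)=+1; (−1)^{1·1·1}·(+1)^1·(+1)^1 = -1.
v=7: a=7^1·(≡6), b=7^1·(≡4) mod 7; (6|7)=-1, (4|7)=+1; (−1)^{1·1·3}·(-1)^1·(+1)^1 = +1.
v=11: a=11^6·(≡5), b=11^3·(≡7) mod 11; (5|11)=+1, (7|11)=-1; (−1)^{6·3·5}·(+1)^3·(-1)^6 = +1.
v=17: a=17^2·(≡14), b=17^1·(≡8) mod 17; (14|17)=-1, (8|17)=+1; (−1)^{2·1·8}·(-1)^1·(+1)^2 = -1.
v=∞: -105 < 0 and -19635 < 0  ⇒  (a,b)_∞ = -1.
v=5: a=5^3·(≡4), b=5^1·(≡2) mod 5; (4|5)=+1, (2|5)=-1; (−1)^{3·1·2}·(+1)^1·(-1)^3 = -1.
v=2: v_2(a)=-6, v_2(b)=-6; units ≡ 7, 5 (mod 8); ε·ε+αω+βω = 1·0+-6·1+-6·0 ≡ 0  ⇒  (a,b)_2 = +1.
(-105, -19635 / ℚ) ramifies at {3, 5, 17, ∞}: a division algebra.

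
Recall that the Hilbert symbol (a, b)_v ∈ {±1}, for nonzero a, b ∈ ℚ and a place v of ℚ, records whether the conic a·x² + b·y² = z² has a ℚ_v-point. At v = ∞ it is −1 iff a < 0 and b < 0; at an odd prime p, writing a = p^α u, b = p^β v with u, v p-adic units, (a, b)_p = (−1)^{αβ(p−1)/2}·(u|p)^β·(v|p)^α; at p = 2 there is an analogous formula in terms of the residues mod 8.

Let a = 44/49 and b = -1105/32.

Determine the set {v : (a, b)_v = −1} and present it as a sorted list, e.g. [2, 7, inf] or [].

[13, 17]

Mod squares: a ≡ 11, b ≡ -2210. Check v ∈ {∞, 2, 5, 7, 11, 13, 17}.
v=11: a=11^1·(≡3), b=11^0·(≡5) mod 11; (3|11)=+1, (5|11)=+1; (−1)^{1·0·5}·(+1)^0·(+1)^1 = +1.
v=∞: 11 > 0 and -2210 < 0  ⇒  (a,b)_∞ = +1.
v=2: v_2(a)=2, v_2(b)=-5; units ≡ 3, 7 (mod 8); ε·ε+αω+βω = 1·1+2·0+-5·1 ≡ 0  ⇒  (a,b)_2 = +1.
v=17: a=17^0·(≡12), b=17^1·(≡7) mod 17; (12|17)=-1, (7|17)=-1; (−1)^{0·1·8}·(-1)^1·(-1)^0 = -1.
v=7: a=7^-2·(≡2), b=7^0·(≡2) mod 7; (2|7)=+1, (2|7)=+1; (−1)^{-2·0·3}·(+1)^0·(+1)^-2 = +1.
v=5: a=5^0·(≡1), b=5^1·(≡2) mod 5; (1|5)=+1, (2|5)=-1; (−1)^{0·1·2}·(+1)^1·(-1)^0 = +1.
v=13: a=13^0·(≡7), b=13^1·(≡1) mod 13; (7|13)=-1, (1|13)=+1; (−1)^{0·1·6}·(-1)^1·(+1)^0 = -1.
Ram(11, -2210) = {13, 17}; no ℚ_13-point on the conic.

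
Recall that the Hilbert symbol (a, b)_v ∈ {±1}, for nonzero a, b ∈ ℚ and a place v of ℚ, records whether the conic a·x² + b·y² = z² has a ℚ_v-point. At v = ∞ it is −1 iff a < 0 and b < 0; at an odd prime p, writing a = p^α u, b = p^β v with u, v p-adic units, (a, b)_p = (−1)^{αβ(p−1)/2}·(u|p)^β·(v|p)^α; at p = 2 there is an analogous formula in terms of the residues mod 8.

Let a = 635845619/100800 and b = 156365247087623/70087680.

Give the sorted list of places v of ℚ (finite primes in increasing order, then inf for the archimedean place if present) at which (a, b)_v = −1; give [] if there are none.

(a, b) ≡ (6293, 597835) mod (ℚ^×)²; places V = {2, 3, 5, 7, 13, 19, 29, 31, 43, ∞}.
(a,b)_31: α=1, u≡13; β=1, v≡29 (mod 31); (13|31)=-1, (29|31)=-1; sign (−1)^1·-1^1·-1^1 = -1.
(a,b)_43: α=0, u≡13; β=2, v≡36 (mod 43); (13|43)=+1, (36|43)=+1; sign (−1)^0·+1^2·+1^0 = +1.
(a,b)_29: α=5, u≡14; β=5, v≡25 (mod 29); (14|29)=-1, (25|29)=+1; sign (−1)^0·-1^5·+1^5 = -1.
(a,b)_7: α=-1, u≡3; β=1, v≡3 (mod 7); (3|7)=-1, (3|7)=-1; sign (−1)^1·-1^1·-1^-1 = -1.
(a,b)_19: α=0, u≡11; β=1, v≡6 (mod 19); (11|19)=+1, (6|19)=+1; sign (−1)^0·+1^1·+1^0 = +1.
(a,b)_5: α=-2, u≡2; β=-1, v≡3 (mod 5); (2|5)=-1, (3|5)=-1; sign (−1)^0·-1^-1·-1^-2 = -1.
(a,b)_∞: sgn(6293)=+, sgn(597835)=+, so +1.
(a,b)_2: α=-6, β=-10; u≡5, v≡3 (mod 8); ε(u)ε(v)=0·1, αω(v)=-6·1, βω(u)=-10·1; sum ≡ 0  ⇒  +1.
(a,b)_3: α=-2, u≡2; β=-4, v≡1 (mod 3); (2|3)=-1, (1|3)=+1; sign (−1)^0·-1^-4·+1^-2 = +1.
(a,b)_13: α=0, u≡10; β=-2, v≡4 (mod 13); (10|13)=+1, (4|13)=+1; sign (−1)^0·+1^-2·+1^0 = +1.
(6293, 597835 / ℚ) ramifies at {5, 7, 29, 31}: a division algebra.

[5, 7, 29, 31]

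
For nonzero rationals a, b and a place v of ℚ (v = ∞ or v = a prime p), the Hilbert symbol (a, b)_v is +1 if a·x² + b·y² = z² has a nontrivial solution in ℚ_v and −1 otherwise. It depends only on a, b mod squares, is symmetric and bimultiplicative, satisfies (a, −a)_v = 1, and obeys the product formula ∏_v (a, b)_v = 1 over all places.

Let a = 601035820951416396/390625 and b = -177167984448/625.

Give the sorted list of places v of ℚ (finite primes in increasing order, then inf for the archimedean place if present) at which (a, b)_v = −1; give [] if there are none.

Mod squares: a ≡ 51, b ≡ -1152957. Check v ∈ {∞, 2, 3, 5, 7, 13, 17, 37, 47}.
v=2: v_2(a)=2, v_2(b)=6; units ≡ 3, 3 (mod 8); ε·ε+αω+βω = 1·1+2·1+6·1 ≡ 1  ⇒  (a,b)_2 = -1.
v=47: a=47^2·(≡18), b=47^1·(≡28) mod 47; (18|47)=+1, (28|47)=+1; (−1)^{2·1·23}·(+1)^1·(+1)^2 = +1.
v=5: a=5^-8·(≡1), b=5^-4·(≡2) mod 5; (1|5)=+1, (2|5)=-1; (−1)^{-8·-4·2}·(+1)^-4·(-1)^-8 = +1.
v=∞: 51 > 0 and -1152957 < 0  ⇒  (a,b)_∞ = +1.
v=13: a=13^2·(≡9), b=13^1·(≡1) mod 13; (9|13)=+1, (1|13)=+1; (−1)^{2·1·6}·(+1)^1·(+1)^2 = +1.
v=17: a=17^1·(≡6), b=17^1·(≡2) mod 17; (6|17)=-1, (2|17)=+1; (−1)^{1·1·8}·(-1)^1·(+1)^1 = -1.
v=7: a=7^8·(≡4), b=7^4·(≡3) mod 7; (4|7)=+1, (3|7)=-1; (−1)^{8·4·3}·(+1)^4·(-1)^8 = +1.
v=3: a=3^1·(≡2), b=3^1·(≡2) mod 3; (2|3)=-1, (2|3)=-1; (−1)^{1·1·1}·(-1)^1·(-1)^1 = -1.
v=37: a=37^2·(≡14), b=37^1·(≡33) mod 37; (14|37)=-1, (33|37)=+1; (−1)^{2·1·18}·(-1)^1·(+1)^2 = -1.
(51, -1152957 / ℚ) ramifies at {2, 3, 17, 37}: a division algebra.

[2, 3, 17, 37]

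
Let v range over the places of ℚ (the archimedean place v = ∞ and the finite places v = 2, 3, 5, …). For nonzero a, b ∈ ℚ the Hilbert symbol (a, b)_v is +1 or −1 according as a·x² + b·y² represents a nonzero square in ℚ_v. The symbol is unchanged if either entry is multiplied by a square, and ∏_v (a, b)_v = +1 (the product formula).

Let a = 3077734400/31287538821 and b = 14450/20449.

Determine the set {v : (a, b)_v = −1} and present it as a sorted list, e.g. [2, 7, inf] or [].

[3, 13]

(a, b) ≡ (546, 2) mod (ℚ^×)²; places V = {2, 3, 5, 7, 11, 13, 17, 29, ∞}.
(a,b)_3: α=-1, u≡2; β=0, v≡2 (mod 3); (2|3)=-1, (2|3)=-1; sign (−1)^0·-1^0·-1^-1 = -1.
(a,b)_7: α=-1, u≡2; β=0, v≡1 (mod 7); (2|7)=+1, (1|7)=+1; sign (−1)^0·+1^0·+1^-1 = +1.
(a,b)_13: α=1, u≡9; β=-2, v≡5 (mod 13); (9|13)=+1, (5|13)=-1; sign (−1)^0·+1^-2·-1^1 = -1.
(a,b)_5: α=2, u≡1; β=2, v≡2 (mod 5); (1|5)=+1, (2|5)=-1; sign (−1)^0·+1^2·-1^2 = +1.
(a,b)_2: α=15, β=1; u≡1, v≡1 (mod 8); ε(u)ε(v)=0·0, αω(v)=15·0, βω(u)=1·0; sum ≡ 0  ⇒  +1.
(a,b)_29: α=-2, u≡24; β=0, v≡2 (mod 29); (24|29)=+1, (2|29)=-1; sign (−1)^0·+1^0·-1^-2 = +1.
(a,b)_17: α=2, u≡1; β=2, v≡9 (mod 17); (1|17)=+1, (9|17)=+1; sign (−1)^0·+1^2·+1^2 = +1.
(a,b)_11: α=-6, u≡8; β=-2, v≡10 (mod 11); (8|11)=-1, (10|11)=-1; sign (−1)^0·-1^-2·-1^-6 = +1.
(a,b)_∞: sgn(546)=+, sgn(2)=+, so +1.
|Ram(546, 2)| = 2, even; anisotropic at {3, 13}.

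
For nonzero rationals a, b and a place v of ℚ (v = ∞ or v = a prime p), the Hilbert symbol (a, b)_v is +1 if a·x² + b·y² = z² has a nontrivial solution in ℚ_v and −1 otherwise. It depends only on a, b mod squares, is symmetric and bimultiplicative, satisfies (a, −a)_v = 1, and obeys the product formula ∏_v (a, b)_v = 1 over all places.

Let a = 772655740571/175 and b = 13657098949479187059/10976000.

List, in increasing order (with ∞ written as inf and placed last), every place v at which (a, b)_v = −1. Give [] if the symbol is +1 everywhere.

(a, b) ≡ (77, 23546985) mod (ℚ^×)²; places V = {2, 3, 5, 7, 11, 13, 17, 19, 29, 37, ∞}.
(a,b)_19: α=2, u≡1; β=3, v≡13 (mod 19); (1|19)=+1, (13|19)=-1; sign (−1)^0·+1^3·-1^2 = +1.
(a,b)_17: α=0, u≡9; β=2, v≡13 (mod 17); (9|17)=+1, (13|17)=+1; sign (−1)^0·+1^2·+1^0 = +1.
(a,b)_∞: sgn(77)=+, sgn(23546985)=+, so +1.
(a,b)_11: α=1, u≡2; β=1, v≡8 (mod 11); (2|11)=-1, (8|11)=-1; sign (−1)^1·-1^1·-1^1 = -1.
(a,b)_37: α=2, u≡30; β=3, v≡23 (mod 37); (30|37)=+1, (23|37)=-1; sign (−1)^0·+1^3·-1^2 = +1.
(a,b)_29: α=2, u≡2; β=3, v≡6 (mod 29); (2|29)=-1, (6|29)=+1; sign (−1)^0·-1^3·+1^2 = -1.
(a,b)_3: α=0, u≡2; β=1, v≡2 (mod 3); (2|3)=-1, (2|3)=-1; sign (−1)^0·-1^1·-1^0 = -1.
(a,b)_7: α=-1, u≡2; β=-3, v≡6 (mod 7); (2|7)=+1, (6|7)=-1; sign (−1)^1·+1^-3·-1^-1 = +1.
(a,b)_5: α=-2, u≡3; β=-3, v≡3 (mod 5); (3|5)=-1, (3|5)=-1; sign (−1)^0·-1^-3·-1^-2 = -1.
(a,b)_2: α=0, β=-8; u≡5, v≡1 (mod 8); ε(u)ε(v)=0·0, αω(v)=0·0, βω(u)=-8·1; sum ≡ 0  ⇒  +1.
(a,b)_13: α=2, u≡10; β=2, v≡11 (mod 13); (10|13)=+1, (11|13)=-1; sign (−1)^0·+1^2·-1^2 = +1.
|Ram(77, 23546985)| = 4, even; anisotropic at {3, 5, 11, 29}.

[3, 5, 11, 29]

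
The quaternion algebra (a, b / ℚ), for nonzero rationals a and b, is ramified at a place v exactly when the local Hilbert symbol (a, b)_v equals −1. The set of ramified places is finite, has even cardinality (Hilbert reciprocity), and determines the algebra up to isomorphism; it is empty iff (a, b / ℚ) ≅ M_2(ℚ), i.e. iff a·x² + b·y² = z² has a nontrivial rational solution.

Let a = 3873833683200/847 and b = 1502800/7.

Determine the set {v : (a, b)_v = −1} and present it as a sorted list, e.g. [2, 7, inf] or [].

[2, 7, 13, 17]

Mod squares: a ≡ 119, b ≡ 91. Check v ∈ {∞, 2, 3, 5, 7, 11, 13, 17}.
v=5: a=5^2·(≡4), b=5^2·(≡1) mod 5; (4|5)=+1, (1|5)=+1; (−1)^{2·2·2}·(+1)^2·(+1)^2 = +1.
v=∞: 119 > 0 and 91 > 0  ⇒  (a,b)_∞ = +1.
v=13: a=13^2·(≡11), b=13^1·(≡8) mod 13; (11|13)=-1, (8|13)=-1; (−1)^{2·1·6}·(-1)^1·(-1)^2 = -1.
v=2: v_2(a)=8, v_2(b)=4; units ≡ 7, 3 (mod 8); ε·ε+αω+βω = 1·1+8·1+4·0 ≡ 1  ⇒  (a,b)_2 = -1.
v=7: a=7^-1·(≡6), b=7^-1·(≡5) mod 7; (6|7)=-1, (5|7)=-1; (−1)^{-1·-1·3}·(-1)^-1·(-1)^-1 = -1.
v=11: a=11^-2·(≡9), b=11^0·(≡5) mod 11; (9|11)=+1, (5|11)=+1; (−1)^{-2·0·5}·(+1)^0·(+1)^-2 = +1.
v=17: a=17^3·(≡6), b=17^2·(≡7) mod 17; (6|17)=-1, (7|17)=-1; (−1)^{3·2·8}·(-1)^2·(-1)^3 = -1.
v=3: a=3^6·(≡2), b=3^0·(≡1) mod 3; (2|3)=-1, (1|3)=+1; (−1)^{6·0·1}·(-1)^0·(+1)^6 = +1.
|Ram(119, 91)| = 4, even; anisotropic at {2, 7, 13, 17}.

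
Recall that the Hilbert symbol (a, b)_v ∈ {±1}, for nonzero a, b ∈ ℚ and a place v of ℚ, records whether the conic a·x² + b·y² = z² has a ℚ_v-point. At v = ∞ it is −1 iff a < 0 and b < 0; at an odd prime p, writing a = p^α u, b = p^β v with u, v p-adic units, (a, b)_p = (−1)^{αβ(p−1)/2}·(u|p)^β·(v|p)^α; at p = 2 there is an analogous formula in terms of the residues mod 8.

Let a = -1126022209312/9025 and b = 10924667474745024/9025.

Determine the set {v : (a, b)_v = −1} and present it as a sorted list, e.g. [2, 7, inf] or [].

[]

Mod squares: a ≡ -2002, b ≡ 91. Check v ∈ {∞, 2, 3, 5, 7, 11, 13, 19}.
v=3: a=3^0·(≡2), b=3^2·(≡1) mod 3; (2|3)=-1, (1|3)=+1; (−1)^{0·2·1}·(-1)^2·(+1)^0 = +1.
v=11: a=11^5·(≡4), b=11^6·(≡3) mod 11; (4|11)=+1, (3|11)=+1; (−1)^{5·6·5}·(+1)^6·(+1)^5 = +1.
v=13: a=13^1·(≡2), b=13^1·(≡5) mod 13; (2|13)=-1, (5|13)=-1; (−1)^{1·1·6}·(-1)^1·(-1)^1 = +1.
v=19: a=19^-2·(≡13), b=19^-2·(≡15) mod 19; (13|19)=-1, (15|19)=-1; (−1)^{-2·-2·9}·(-1)^-2·(-1)^-2 = +1.
v=2: v_2(a)=5, v_2(b)=6; units ≡ 7, 3 (mod 8); ε·ε+αω+βω = 1·1+5·1+6·0 ≡ 0  ⇒  (a,b)_2 = +1.
v=7: a=7^5·(≡4), b=7^7·(≡6) mod 7; (4|7)=+1, (6|7)=-1; (−1)^{5·7·3}·(+1)^7·(-1)^5 = +1.
v=∞: -2002 < 0 and 91 > 0  ⇒  (a,b)_∞ = +1.
v=5: a=5^-2·(≡3), b=5^-2·(≡4) mod 5; (3|5)=-1, (4|5)=+1; (−1)^{-2·-2·2}·(-1)^-2·(+1)^-2 = +1.
Every local symbol is +1, so the conic -2002·x² + 91·y² = z² has ℚ_v-points for all v and hence a ℚ-point; (a, b / ℚ) ≅ M_2(ℚ).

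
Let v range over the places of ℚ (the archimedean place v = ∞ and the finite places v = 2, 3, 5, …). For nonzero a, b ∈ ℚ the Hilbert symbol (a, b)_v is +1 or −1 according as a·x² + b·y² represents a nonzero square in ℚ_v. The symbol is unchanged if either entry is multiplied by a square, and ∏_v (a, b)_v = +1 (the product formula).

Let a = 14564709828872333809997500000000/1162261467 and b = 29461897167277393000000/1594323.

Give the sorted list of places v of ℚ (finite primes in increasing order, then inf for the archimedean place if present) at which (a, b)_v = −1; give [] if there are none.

Mod squares: a ≡ 265896813, b ≡ 2260371. Check v ∈ {∞, 2, 3, 5, 7, 13, 17, 23, 41, 47, 53}.
v=7: a=7^3·(≡4), b=7^2·(≡1) mod 7; (4|7)=+1, (1|7)=+1; (−1)^{3·2·3}·(+1)^2·(+1)^3 = +1.
v=53: a=53^3·(≡43), b=53^2·(≡22) mod 53; (43|53)=+1, (22|53)=-1; (−1)^{3·2·26}·(+1)^2·(-1)^3 = -1.
v=23: a=23^1·(≡14), b=23^1·(≡5) mod 23; (14|23)=-1, (5|23)=-1; (−1)^{1·1·11}·(-1)^1·(-1)^1 = -1.
v=2: v_2(a)=8, v_2(b)=6; units ≡ 5, 3 (mod 8); ε·ε+αω+βω = 0·1+8·1+6·1 ≡ 0  ⇒  (a,b)_2 = +1.
v=41: a=41^4·(≡16), b=41^3·(≡15) mod 41; (16|41)=+1, (15|41)=-1; (−1)^{4·3·20}·(+1)^3·(-1)^4 = +1.
v=13: a=13^3·(≡4), b=13^2·(≡1) mod 13; (4|13)=+1, (1|13)=+1; (−1)^{3·2·6}·(+1)^2·(+1)^3 = +1.
v=5: a=5^10·(≡2), b=5^6·(≡4) mod 5; (2|5)=-1, (4|5)=+1; (−1)^{10·6·2}·(-1)^6·(+1)^10 = +1.
v=47: a=47^1·(≡21), b=47^1·(≡4) mod 47; (21|47)=+1, (4|47)=+1; (−1)^{1·1·23}·(+1)^1·(+1)^1 = -1.
v=3: a=3^-19·(≡1), b=3^-13·(≡1) mod 3; (1|3)=+1, (1|3)=+1; (−1)^{-19·-13·1}·(+1)^-13·(+1)^-19 = -1.
v=∞: 265896813 > 0 and 2260371 > 0  ⇒  (a,b)_∞ = +1.
v=17: a=17^1·(≡5), b=17^1·(≡10) mod 17; (5|17)=-1, (10|17)=-1; (−1)^{1·1·8}·(-1)^1·(-1)^1 = +1.
Ram(265896813, 2260371) = {3, 23, 47, 53}; no ℚ_3-point on the conic.

[3, 23, 47, 53]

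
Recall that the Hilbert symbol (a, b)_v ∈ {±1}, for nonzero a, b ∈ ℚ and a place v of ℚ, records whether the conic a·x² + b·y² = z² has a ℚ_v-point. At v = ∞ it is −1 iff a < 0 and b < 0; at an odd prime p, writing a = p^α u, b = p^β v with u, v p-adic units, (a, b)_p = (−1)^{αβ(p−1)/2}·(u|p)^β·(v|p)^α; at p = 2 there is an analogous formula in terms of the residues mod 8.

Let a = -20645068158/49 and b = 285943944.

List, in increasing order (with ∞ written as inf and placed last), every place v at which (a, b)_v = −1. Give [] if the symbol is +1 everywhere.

[3, 11, 13, 17]

(a, b) ≡ (-78, 422994) mod (ℚ^×)²; places V = {2, 3, 7, 11, 13, 17, 29, ∞}.
(a,b)_2: α=1, β=3; u≡1, v≡1 (mod 8); ε(u)ε(v)=0·0, αω(v)=1·0, βω(u)=3·0; sum ≡ 0  ⇒  +1.
(a,b)_11: α=2, u≡6; β=1, v≡1 (mod 11); (6|11)=-1, (1|11)=+1; sign (−1)^0·-1^1·+1^2 = -1.
(a,b)_17: α=2, u≡6; β=1, v≡7 (mod 17); (6|17)=-1, (7|17)=-1; sign (−1)^0·-1^1·-1^2 = -1.
(a,b)_3: α=3, u≡1; β=1, v≡1 (mod 3); (1|3)=+1, (1|3)=+1; sign (−1)^1·+1^1·+1^3 = -1.
(a,b)_7: α=-2, u≡6; β=0, v≡6 (mod 7); (6|7)=-1, (6|7)=-1; sign (−1)^0·-1^0·-1^-2 = +1.
(a,b)_13: α=1, u≡7; β=3, v≡9 (mod 13); (7|13)=-1, (9|13)=+1; sign (−1)^0·-1^3·+1^1 = -1.
(a,b)_∞: sgn(-78)=−, sgn(422994)=+, so +1.
(a,b)_29: α=2, u≡16; β=1, v≡20 (mod 29); (16|29)=+1, (20|29)=+1; sign (−1)^0·+1^1·+1^2 = +1.
|Ram(-78, 422994)| = 4, even; anisotropic at {3, 11, 13, 17}.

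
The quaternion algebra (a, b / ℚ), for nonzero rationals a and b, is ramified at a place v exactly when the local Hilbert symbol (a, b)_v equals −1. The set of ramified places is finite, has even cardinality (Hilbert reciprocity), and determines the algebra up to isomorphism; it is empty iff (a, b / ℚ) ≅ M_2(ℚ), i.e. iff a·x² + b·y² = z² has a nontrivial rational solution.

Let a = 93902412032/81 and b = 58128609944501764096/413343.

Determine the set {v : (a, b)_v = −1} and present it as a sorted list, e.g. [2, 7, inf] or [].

(a, b) ≡ (3031457, 44863) mod (ℚ^×)²; places V = {2, 3, 7, 11, 13, 17, 29, 43, ∞}.
(a,b)_17: α=1, u≡13; β=1, v≡15 (mod 17); (13|17)=+1, (15|17)=+1; sign (−1)^0·+1^1·+1^1 = +1.
(a,b)_3: α=-4, u≡2; β=-10, v≡1 (mod 3); (2|3)=-1, (1|3)=+1; sign (−1)^0·-1^-10·+1^-4 = +1.
(a,b)_11: α=3, u≡3; β=6, v≡9 (mod 11); (3|11)=+1, (9|11)=+1; sign (−1)^0·+1^6·+1^3 = +1.
(a,b)_13: α=1, u≡5; β=3, v≡8 (mod 13); (5|13)=-1, (8|13)=-1; sign (−1)^0·-1^3·-1^1 = +1.
(a,b)_7: α=0, u≡4; β=-1, v≡4 (mod 7); (4|7)=+1, (4|7)=+1; sign (−1)^0·+1^-1·+1^0 = +1.
(a,b)_2: α=8, β=14; u≡1, v≡7 (mod 8); ε(u)ε(v)=0·1, αω(v)=8·0, βω(u)=14·0; sum ≡ 0  ⇒  +1.
(a,b)_43: α=1, u≡7; β=2, v≡23 (mod 43); (7|43)=-1, (23|43)=+1; sign (−1)^0·-1^2·+1^1 = +1.
(a,b)_∞: sgn(3031457)=+, sgn(44863)=+, so +1.
(a,b)_29: α=1, u≡8; β=1, v≡12 (mod 29); (8|29)=-1, (12|29)=-1; sign (−1)^0·-1^1·-1^1 = +1.
Every local symbol is +1, so the conic 3031457·x² + 44863·y² = z² has ℚ_v-points for all v and hence a ℚ-point; (a, b / ℚ) ≅ M_2(ℚ).

[]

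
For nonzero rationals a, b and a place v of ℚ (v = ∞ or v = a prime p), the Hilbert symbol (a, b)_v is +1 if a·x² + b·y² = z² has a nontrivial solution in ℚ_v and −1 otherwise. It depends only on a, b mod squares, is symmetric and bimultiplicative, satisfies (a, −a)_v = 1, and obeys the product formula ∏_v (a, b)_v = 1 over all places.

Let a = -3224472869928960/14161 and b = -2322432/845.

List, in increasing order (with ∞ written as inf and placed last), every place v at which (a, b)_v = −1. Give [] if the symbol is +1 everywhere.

[2, inf]

(a, b) ≡ (-390, -35) mod (ℚ^×)²; places V = {2, 3, 5, 7, 13, 17, ∞}.
(a,b)_17: α=-2, u≡13; β=0, v≡9 (mod 17); (13|17)=+1, (9|17)=+1; sign (−1)^0·+1^0·+1^-2 = +1.
(a,b)_7: α=-2, u≡4; β=1, v≡2 (mod 7); (4|7)=+1, (2|7)=+1; sign (−1)^0·+1^1·+1^-2 = +1.
(a,b)_2: α=27, β=12; u≡5, v≡5 (mod 8); ε(u)ε(v)=0·0, αω(v)=27·1, βω(u)=12·1; sum ≡ 1  ⇒  -1.
(a,b)_3: α=7, u≡2; β=4, v≡1 (mod 3); (2|3)=-1, (1|3)=+1; sign (−1)^0·-1^4·+1^7 = +1.
(a,b)_5: α=1, u≡3; β=-1, v≡2 (mod 5); (3|5)=-1, (2|5)=-1; sign (−1)^0·-1^-1·-1^1 = +1.
(a,b)_∞: sgn(-390)=−, sgn(-35)=−, so -1.
(a,b)_13: α=3, u≡9; β=-2, v≡1 (mod 13); (9|13)=+1, (1|13)=+1; sign (−1)^0·+1^-2·+1^3 = +1.
Ram(-390, -35) = {2, ∞}; no ℚ_2-point on the conic.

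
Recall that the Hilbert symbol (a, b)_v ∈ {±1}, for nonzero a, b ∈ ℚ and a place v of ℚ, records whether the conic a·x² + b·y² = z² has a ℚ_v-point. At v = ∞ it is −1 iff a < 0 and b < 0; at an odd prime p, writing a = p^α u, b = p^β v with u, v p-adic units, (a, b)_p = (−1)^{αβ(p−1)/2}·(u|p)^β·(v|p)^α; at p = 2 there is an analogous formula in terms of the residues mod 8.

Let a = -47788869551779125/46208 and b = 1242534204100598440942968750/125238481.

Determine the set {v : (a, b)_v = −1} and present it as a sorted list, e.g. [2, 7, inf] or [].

Mod squares: a ≡ -330, b ≡ 28014. Check v ∈ {∞, 2, 3, 5, 7, 11, 19, 23, 29, 31}.
v=29: a=29^2·(≡14), b=29^3·(≡6) mod 29; (14|29)=-1, (6|29)=+1; (−1)^{2·3·14}·(-1)^3·(+1)^2 = -1.
v=19: a=19^-2·(≡15), b=19^-4·(≡13) mod 19; (15|19)=-1, (13|19)=-1; (−1)^{-2·-4·9}·(-1)^-4·(-1)^-2 = +1.
v=7: a=7^2·(≡6), b=7^3·(≡6) mod 7; (6|7)=-1, (6|7)=-1; (−1)^{2·3·3}·(-1)^3·(-1)^2 = -1.
v=23: a=23^2·(≡7), b=23^3·(≡11) mod 23; (7|23)=-1, (11|23)=-1; (−1)^{2·3·11}·(-1)^3·(-1)^2 = -1.
v=3: a=3^13·(≡1), b=3^17·(≡2) mod 3; (1|3)=+1, (2|3)=-1; (−1)^{13·17·1}·(+1)^17·(-1)^13 = +1.
v=11: a=11^1·(≡9), b=11^2·(≡7) mod 11; (9|11)=+1, (7|11)=-1; (−1)^{1·2·5}·(+1)^2·(-1)^1 = -1.
v=31: a=31^0·(≡27), b=31^-2·(≡27) mod 31; (27|31)=-1, (27|31)=-1; (−1)^{0·-2·15}·(-1)^-2·(-1)^0 = +1.
v=∞: -330 < 0 and 28014 > 0  ⇒  (a,b)_∞ = +1.
v=2: v_2(a)=-7, v_2(b)=1; units ≡ 3, 7 (mod 8); ε·ε+αω+βω = 1·1+-7·0+1·1 ≡ 0  ⇒  (a,b)_2 = +1.
v=5: a=5^3·(≡4), b=5^8·(≡4) mod 5; (4|5)=+1, (4|5)=+1; (−1)^{3·8·2}·(+1)^8·(+1)^3 = +1.
Ram(-330, 28014) = {7, 11, 23, 29}; no ℚ_7-point on the conic.

[7, 11, 23, 29]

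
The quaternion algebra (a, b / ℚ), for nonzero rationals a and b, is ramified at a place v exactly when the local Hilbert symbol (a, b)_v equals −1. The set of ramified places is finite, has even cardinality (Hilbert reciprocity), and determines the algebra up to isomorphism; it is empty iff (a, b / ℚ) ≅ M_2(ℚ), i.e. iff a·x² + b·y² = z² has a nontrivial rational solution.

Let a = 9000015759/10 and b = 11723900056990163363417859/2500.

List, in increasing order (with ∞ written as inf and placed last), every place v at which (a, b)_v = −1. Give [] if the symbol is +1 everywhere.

(a, b) ≡ (204081990, 144739) mod (ℚ^×)²; places V = {2, 3, 5, 7, 23, 29, 31, 47, ∞}.
(a,b)_3: α=3, u≡2; β=6, v≡1 (mod 3); (2|3)=-1, (1|3)=+1; sign (−1)^0·-1^6·+1^3 = +1.
(a,b)_47: α=1, u≡37; β=2, v≡10 (mod 47); (37|47)=+1, (10|47)=-1; sign (−1)^0·+1^2·-1^1 = -1.
(a,b)_2: α=-1, β=-2; u≡3, v≡3 (mod 8); ε(u)ε(v)=1·1, αω(v)=-1·1, βω(u)=-2·1; sum ≡ 0  ⇒  +1.
(a,b)_∞: sgn(204081990)=+, sgn(144739)=+, so +1.
(a,b)_5: α=-1, u≡2; β=-4, v≡1 (mod 5); (2|5)=-1, (1|5)=+1; sign (−1)^0·-1^-4·+1^-1 = +1.
(a,b)_23: α=1, u≡3; β=3, v≡17 (mod 23); (3|23)=+1, (17|23)=-1; sign (−1)^1·+1^3·-1^1 = +1.
(a,b)_7: α=3, u≡4; β=7, v≡3 (mod 7); (4|7)=+1, (3|7)=-1; sign (−1)^1·+1^7·-1^3 = +1.
(a,b)_31: α=1, u≡6; β=3, v≡10 (mod 31); (6|31)=-1, (10|31)=+1; sign (−1)^1·-1^3·+1^1 = +1.
(a,b)_29: α=1, u≡16; β=3, v≡11 (mod 29); (16|29)=+1, (11|29)=-1; sign (−1)^0·+1^3·-1^1 = -1.
Ram(204081990, 144739) = {29, 47}; no ℚ_29-point on the conic.

[29, 47]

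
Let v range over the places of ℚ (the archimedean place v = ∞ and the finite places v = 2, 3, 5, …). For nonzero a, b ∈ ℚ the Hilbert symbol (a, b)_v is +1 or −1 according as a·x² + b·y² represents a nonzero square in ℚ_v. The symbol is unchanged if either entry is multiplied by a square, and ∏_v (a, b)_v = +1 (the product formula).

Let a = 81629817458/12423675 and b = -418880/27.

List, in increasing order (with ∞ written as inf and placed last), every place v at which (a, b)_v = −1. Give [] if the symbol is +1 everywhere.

[2, 7, 11, 17]

Mod squares: a ≡ 6, b ≡ -19635. Check v ∈ {∞, 2, 3, 5, 7, 11, 17, 19, 31, 37}.
v=3: a=3^-1·(≡2), b=3^-3·(≡1) mod 3; (2|3)=-1, (1|3)=+1; (−1)^{-1·-3·1}·(-1)^-3·(+1)^-1 = +1.
v=∞: 6 > 0 and -19635 < 0  ⇒  (a,b)_∞ = +1.
v=7: a=7^6·(≡6), b=7^1·(≡4) mod 7; (6|7)=-1, (4|7)=+1; (−1)^{6·1·3}·(-1)^1·(+1)^6 = -1.
v=37: a=37^-2·(≡32), b=37^0·(≡4) mod 37; (32|37)=-1, (4|37)=+1; (−1)^{-2·0·18}·(-1)^0·(+1)^-2 = +1.
v=11: a=11^-2·(≡2), b=11^1·(≡7) mod 11; (2|11)=-1, (7|11)=-1; (−1)^{-2·1·5}·(-1)^1·(-1)^-2 = -1.
v=17: a=17^0·(≡10), b=17^1·(≡1) mod 17; (10|17)=-1, (1|17)=+1; (−1)^{0·1·8}·(-1)^1·(+1)^0 = -1.
v=31: a=31^2·(≡27), b=31^0·(≡2) mod 31; (27|31)=-1, (2|31)=+1; (−1)^{2·0·15}·(-1)^0·(+1)^2 = +1.
v=19: a=19^2·(≡5), b=19^0·(≡4) mod 19; (5|19)=+1, (4|19)=+1; (−1)^{2·0·9}·(+1)^0·(+1)^2 = +1.
v=2: v_2(a)=1, v_2(b)=6; units ≡ 3, 5 (mod 8); ε·ε+αω+βω = 1·0+1·1+6·1 ≡ 1  ⇒  (a,b)_2 = -1.
v=5: a=5^-2·(≡4), b=5^1·(≡2) mod 5; (4|5)=+1, (2|5)=-1; (−1)^{-2·1·2}·(+1)^1·(-1)^-2 = +1.
Ram(6, -19635) = {2, 7, 11, 17}; no ℚ_2-point on the conic.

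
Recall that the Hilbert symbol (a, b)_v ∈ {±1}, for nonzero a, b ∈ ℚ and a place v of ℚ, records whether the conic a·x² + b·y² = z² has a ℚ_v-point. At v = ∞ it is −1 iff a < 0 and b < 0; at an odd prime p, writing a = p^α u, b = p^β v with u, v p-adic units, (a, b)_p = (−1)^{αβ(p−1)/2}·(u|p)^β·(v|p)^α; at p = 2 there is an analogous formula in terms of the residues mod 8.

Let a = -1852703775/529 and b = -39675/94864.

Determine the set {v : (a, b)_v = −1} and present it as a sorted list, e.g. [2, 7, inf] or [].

Mod squares: a ≡ -8234239, b ≡ -3. Check v ∈ {∞, 2, 3, 5, 7, 11, 13, 17, 19, 23, 37, 53}.
v=53: a=53^1·(≡48), b=53^0·(≡14) mod 53; (48|53)=-1, (14|53)=-1; (−1)^{1·0·26}·(-1)^0·(-1)^1 = -1.
v=19: a=19^1·(≡9), b=19^0·(≡1) mod 19; (9|19)=+1, (1|19)=+1; (−1)^{1·0·9}·(+1)^0·(+1)^1 = +1.
v=23: a=23^-2·(≡22), b=23^2·(≡11) mod 23; (22|23)=-1, (11|23)=-1; (−1)^{-2·2·11}·(-1)^2·(-1)^-2 = +1.
v=13: a=13^1·(≡4), b=13^0·(≡9) mod 13; (4|13)=+1, (9|13)=+1; (−1)^{1·0·6}·(+1)^0·(+1)^1 = +1.
v=37: a=37^1·(≡19), b=37^0·(≡12) mod 37; (19|37)=-1, (12|37)=+1; (−1)^{1·0·18}·(-1)^0·(+1)^1 = +1.
v=7: a=7^0·(≡2), b=7^-2·(≡2) mod 7; (2|7)=+1, (2|7)=+1; (−1)^{0·-2·3}·(+1)^-2·(+1)^0 = +1.
v=2: v_2(a)=0, v_2(b)=-4; units ≡ 1, 5 (mod 8); ε·ε+αω+βω = 0·0+0·1+-4·0 ≡ 0  ⇒  (a,b)_2 = +1.
v=11: a=11^0·(≡1), b=11^-2·(≡8) mod 11; (1|11)=+1, (8|11)=-1; (−1)^{0·-2·5}·(+1)^-2·(-1)^0 = +1.
v=∞: -8234239 < 0 and -3 < 0  ⇒  (a,b)_∞ = -1.
v=17: a=17^1·(≡11), b=17^0·(≡5) mod 17; (11|17)=-1, (5|17)=-1; (−1)^{1·0·8}·(-1)^0·(-1)^1 = -1.
v=3: a=3^2·(≡2), b=3^1·(≡2) mod 3; (2|3)=-1, (2|3)=-1; (−1)^{2·1·1}·(-1)^1·(-1)^2 = -1.
v=5: a=5^2·(≡1), b=5^2·(≡2) mod 5; (1|5)=+1, (2|5)=-1; (−1)^{2·2·2}·(+1)^2·(-1)^2 = +1.
(-8234239, -3 / ℚ) ramifies at {3, 17, 53, ∞}: a division algebra.

[3, 17, 53, inf]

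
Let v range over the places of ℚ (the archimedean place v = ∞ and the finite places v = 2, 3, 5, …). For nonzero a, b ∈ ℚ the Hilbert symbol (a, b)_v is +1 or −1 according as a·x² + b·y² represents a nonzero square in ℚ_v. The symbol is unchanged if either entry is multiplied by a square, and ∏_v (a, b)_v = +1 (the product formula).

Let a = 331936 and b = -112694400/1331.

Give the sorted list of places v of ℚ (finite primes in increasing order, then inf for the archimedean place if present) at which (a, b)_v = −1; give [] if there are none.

[7, 13, 41, 43]

(a, b) ≡ (20746, -86086) mod (ℚ^×)²; places V = {2, 3, 5, 7, 11, 13, 23, 41, 43, ∞}.
(a,b)_3: α=0, u≡1; β=2, v≡2 (mod 3); (1|3)=+1, (2|3)=-1; sign (−1)^0·+1^2·-1^0 = +1.
(a,b)_∞: sgn(20746)=+, sgn(-86086)=−, so +1.
(a,b)_23: α=1, u≡11; β=0, v≡4 (mod 23); (11|23)=-1, (4|23)=+1; sign (−1)^0·-1^0·+1^1 = +1.
(a,b)_2: α=5, β=7; u≡5, v≡5 (mod 8); ε(u)ε(v)=0·0, αω(v)=5·1, βω(u)=7·1; sum ≡ 0  ⇒  +1.
(a,b)_5: α=0, u≡1; β=2, v≡4 (mod 5); (1|5)=+1, (4|5)=+1; sign (−1)^0·+1^2·+1^0 = +1.
(a,b)_7: α=0, u≡3; β=1, v≡2 (mod 7); (3|7)=-1, (2|7)=+1; sign (−1)^0·-1^1·+1^0 = -1.
(a,b)_43: α=0, u≡19; β=1, v≡18 (mod 43); (19|43)=-1, (18|43)=-1; sign (−1)^0·-1^1·-1^0 = -1.
(a,b)_41: α=1, u≡19; β=0, v≡11 (mod 41); (19|41)=-1, (11|41)=-1; sign (−1)^0·-1^0·-1^1 = -1.
(a,b)_11: α=1, u≡3; β=-3, v≡6 (mod 11); (3|11)=+1, (6|11)=-1; sign (−1)^1·+1^-3·-1^1 = +1.
(a,b)_13: α=0, u≡7; β=1, v≡11 (mod 13); (7|13)=-1, (11|13)=-1; sign (−1)^0·-1^1·-1^0 = -1.
(20746, -86086 / ℚ) ramifies at {7, 13, 41, 43}: a division algebra.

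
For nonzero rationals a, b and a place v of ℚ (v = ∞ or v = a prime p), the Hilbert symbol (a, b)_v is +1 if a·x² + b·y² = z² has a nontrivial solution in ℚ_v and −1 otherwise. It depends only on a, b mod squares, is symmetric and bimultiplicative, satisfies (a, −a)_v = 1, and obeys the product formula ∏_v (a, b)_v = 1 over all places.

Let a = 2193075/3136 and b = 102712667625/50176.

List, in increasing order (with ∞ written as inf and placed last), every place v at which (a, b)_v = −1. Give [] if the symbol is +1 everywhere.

[5, 17, 19, 29]

(a, b) ≡ (3, 140505) mod (ℚ^×)²; places V = {2, 3, 5, 7, 17, 19, 29, ∞}.
(a,b)_29: α=0, u≡2; β=1, v≡17 (mod 29); (2|29)=-1, (17|29)=-1; sign (−1)^0·-1^1·-1^0 = -1.
(a,b)_5: α=2, u≡3; β=3, v≡1 (mod 5); (3|5)=-1, (1|5)=+1; sign (−1)^0·-1^3·+1^2 = -1.
(a,b)_3: α=5, u≡1; β=5, v≡2 (mod 3); (1|3)=+1, (2|3)=-1; sign (−1)^1·+1^5·-1^5 = +1.
(a,b)_17: α=0, u≡3; β=1, v≡14 (mod 17); (3|17)=-1, (14|17)=-1; sign (−1)^0·-1^1·-1^0 = -1.
(a,b)_2: α=-6, β=-10; u≡3, v≡1 (mod 8); ε(u)ε(v)=1·0, αω(v)=-6·0, βω(u)=-10·1; sum ≡ 0  ⇒  +1.
(a,b)_∞: sgn(3)=+, sgn(140505)=+, so +1.
(a,b)_19: α=2, u≡14; β=3, v≡17 (mod 19); (14|19)=-1, (17|19)=+1; sign (−1)^0·-1^3·+1^2 = -1.
(a,b)_7: α=-2, u≡3; β=-2, v≡4 (mod 7); (3|7)=-1, (4|7)=+1; sign (−1)^0·-1^-2·+1^-2 = +1.
Ram(3, 140505) = {5, 17, 19, 29}; no ℚ_5-point on the conic.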